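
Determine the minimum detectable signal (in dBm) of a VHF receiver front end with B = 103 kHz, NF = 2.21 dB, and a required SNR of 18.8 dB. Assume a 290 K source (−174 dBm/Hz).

−102.9 dBm

Sensitivity = −174 + 10 log₁₀(B) + NF + SNR_min
= −174 + 50.13 + 2.21 + 18.8
= −102.86 dBm → −102.9 dBm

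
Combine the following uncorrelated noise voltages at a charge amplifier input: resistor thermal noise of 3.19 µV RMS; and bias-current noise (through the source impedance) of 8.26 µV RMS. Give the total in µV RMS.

Uncorrelated sources add in power (mean-square): V_tot = √(ΣV_i²)
V_tot = √[(3.19×10⁻⁶)² + (8.26×10⁻⁶)²] = 8.85×10⁻⁶ V = 8.85 µV

8.85 µV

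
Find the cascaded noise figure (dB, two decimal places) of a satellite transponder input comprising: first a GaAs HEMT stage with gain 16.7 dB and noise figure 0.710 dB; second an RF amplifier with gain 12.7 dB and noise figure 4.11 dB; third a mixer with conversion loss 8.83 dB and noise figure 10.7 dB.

Convert to linear (a loss of L dB is a gain of −L dB): F_i = 10^(NF_i/10), G_i = 10^(G_i,dB/10)
  Stage 1: F_1 = 10^(0.710/10) = 1.178, G_1 = 10^(16.7/10) = 46.77
  Stage 2: F_2 = 10^(4.11/10) = 2.576, G_2 = 10^(12.7/10) = 18.62
  Stage 3: F_3 = 10^(10.7/10) = 11.75, G_3 = 10^(−8.83/10) = 0.1309
Friis cascade:
  F = 1.178 + (2.576 − 1)/46.77 + (11.75 − 1)/871.0 = 1.224
NF = 10 log₁₀(1.224) = 0.88 dB

0.88 dB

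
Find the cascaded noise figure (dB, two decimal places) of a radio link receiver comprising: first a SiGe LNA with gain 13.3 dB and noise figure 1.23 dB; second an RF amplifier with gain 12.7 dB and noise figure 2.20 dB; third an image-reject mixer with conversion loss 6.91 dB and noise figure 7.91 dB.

Convert to linear (a loss of L dB is a gain of −L dB): F_i = 10^(NF_i/10), G_i = 10^(G_i,dB/10)
  Stage 1: F_1 = 10^(1.23/10) = 1.327, G_1 = 10^(13.3/10) = 21.38
  Stage 2: F_2 = 10^(2.20/10) = 1.660, G_2 = 10^(12.7/10) = 18.62
  Stage 3: F_3 = 10^(7.91/10) = 6.180, G_3 = 10^(−6.91/10) = 0.2037
Friis cascade:
  F = 1.327 + (1.660 − 1)/21.38 + (6.180 − 1)/398.1 = 1.371
NF = 10 log₁₀(1.371) = 1.37 dB

1.37 dB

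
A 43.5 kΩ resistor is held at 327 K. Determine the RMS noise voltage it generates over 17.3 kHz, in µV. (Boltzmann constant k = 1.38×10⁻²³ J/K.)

V_n = √(4kTRB)
4kTRB = 4 × 1.38×10⁻²³ × 327 × 4.35×10⁴ × 1.73×10⁴ = 1.36×10⁻¹¹ V²
V_n = √(1.36×10⁻¹¹) = 3.69×10⁻⁶ V = 3.69 µV

3.69 µV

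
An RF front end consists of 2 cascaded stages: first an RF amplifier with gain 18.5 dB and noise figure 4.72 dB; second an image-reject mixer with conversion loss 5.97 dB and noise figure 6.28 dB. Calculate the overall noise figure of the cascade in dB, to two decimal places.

4.79 dB

Convert to linear (a loss of L dB is a gain of −L dB): F_i = 10^(NF_i/10), G_i = 10^(G_i,dB/10)
  Stage 1: F_1 = 10^(4.72/10) = 2.965, G_1 = 10^(18.5/10) = 70.79
  Stage 2: F_2 = 10^(6.28/10) = 4.246, G_2 = 10^(−5.97/10) = 0.2529
Friis cascade:
  F = 2.965 + (4.246 − 1)/70.79 = 3.011
NF = 10 log₁₀(3.011) = 4.79 dB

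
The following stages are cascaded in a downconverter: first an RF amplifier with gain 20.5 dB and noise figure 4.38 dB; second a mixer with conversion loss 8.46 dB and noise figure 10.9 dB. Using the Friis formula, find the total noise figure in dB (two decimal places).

4.54 dB

Convert to linear (a loss of L dB is a gain of −L dB): F_i = 10^(NF_i/10), G_i = 10^(G_i,dB/10)
  Stage 1: F_1 = 10^(4.38/10) = 2.742, G_1 = 10^(20.5/10) = 112.2
  Stage 2: F_2 = 10^(10.9/10) = 12.30, G_2 = 10^(−8.46/10) = 0.1426
Friis cascade:
  F = 2.742 + (12.30 − 1)/112.2 = 2.842
NF = 10 log₁₀(2.842) = 4.54 dB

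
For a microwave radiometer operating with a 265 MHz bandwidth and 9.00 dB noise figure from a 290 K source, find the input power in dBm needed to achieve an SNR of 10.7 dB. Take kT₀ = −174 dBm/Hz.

Sensitivity = −174 + 10 log₁₀(B) + NF + SNR_min
= −174 + 84.23 + 9.00 + 10.7
= −70.07 dBm → −70.1 dBm

−70.1 dBm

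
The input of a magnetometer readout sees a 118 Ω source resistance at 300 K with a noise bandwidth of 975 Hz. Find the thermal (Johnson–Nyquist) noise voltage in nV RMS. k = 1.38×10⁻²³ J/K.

V_n = √(4kTRB)
4kTRB = 4 × 1.38×10⁻²³ × 300 × 1.18×10² × 9.75×10² = 1.91×10⁻¹⁵ V²
V_n = √(1.91×10⁻¹⁵) = 4.36×10⁻⁸ V = 43.6 nV

43.6 nV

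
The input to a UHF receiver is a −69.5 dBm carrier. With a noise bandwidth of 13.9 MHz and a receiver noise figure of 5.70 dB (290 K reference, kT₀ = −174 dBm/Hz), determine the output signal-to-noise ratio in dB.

27.4 dB

Noise floor: N = −174 + 10 log₁₀(B) + NF
10 log₁₀(1.39×10⁷) = 71.43 dB
N = −174 + 71.43 + 5.70 = −96.87 dBm
SNR = P_sig − N = −69.5 − (−96.87) = 27.37 dB → 27.4 dB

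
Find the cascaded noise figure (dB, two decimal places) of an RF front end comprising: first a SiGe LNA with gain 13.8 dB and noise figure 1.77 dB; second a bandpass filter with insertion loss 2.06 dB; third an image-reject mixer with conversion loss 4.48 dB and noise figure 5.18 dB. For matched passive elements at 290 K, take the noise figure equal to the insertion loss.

2.26 dB

Convert to linear (a loss of L dB is a gain of −L dB): F_i = 10^(NF_i/10), G_i = 10^(G_i,dB/10)
  Stage 1: F_1 = 10^(1.77/10) = 1.503, G_1 = 10^(13.8/10) = 23.99
  Stage 2: F_2 = 10^(2.06/10) = 1.607, G_2 = 10^(−2.06/10) = 0.6223
  Stage 3: F_3 = 10^(5.18/10) = 3.296, G_3 = 10^(−4.48/10) = 0.3565
Friis cascade:
  F = 1.503 + (1.607 − 1)/23.99 + (3.296 − 1)/14.93 = 1.682
NF = 10 log₁₀(1.682) = 2.26 dB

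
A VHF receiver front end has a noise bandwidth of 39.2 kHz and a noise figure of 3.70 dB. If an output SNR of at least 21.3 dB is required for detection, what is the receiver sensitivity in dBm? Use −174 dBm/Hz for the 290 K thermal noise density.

−103.1 dBm

Sensitivity = −174 + 10 log₁₀(B) + NF + SNR_min
= −174 + 45.93 + 3.70 + 21.3
= −103.07 dBm → −103.1 dBm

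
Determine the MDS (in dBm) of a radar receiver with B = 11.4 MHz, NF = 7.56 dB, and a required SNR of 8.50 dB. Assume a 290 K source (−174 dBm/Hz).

Sensitivity = −174 + 10 log₁₀(B) + NF + SNR_min
= −174 + 70.57 + 7.56 + 8.50
= −87.37 dBm → −87.4 dBm

−87.4 dBm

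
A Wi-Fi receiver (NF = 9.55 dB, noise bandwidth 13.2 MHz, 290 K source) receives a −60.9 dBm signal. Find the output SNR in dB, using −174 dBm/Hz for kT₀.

Noise floor: N = −174 + 10 log₁₀(B) + NF
10 log₁₀(1.32×10⁷) = 71.21 dB
N = −174 + 71.21 + 9.55 = −93.24 dBm
SNR = P_sig − N = −60.9 − (−93.24) = 32.34 dB → 32.3 dB

32.3 dB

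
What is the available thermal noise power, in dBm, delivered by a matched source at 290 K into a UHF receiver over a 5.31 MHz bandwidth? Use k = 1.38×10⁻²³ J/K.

−106.7 dBm

P_n = kTB = 1.38×10⁻²³ × 290 × 5.31×10⁶ = 2.13×10⁻¹⁴ W
In dBm: 10 log₁₀(2.13×10⁻¹⁴ / 10⁻³) = −106.7 dBm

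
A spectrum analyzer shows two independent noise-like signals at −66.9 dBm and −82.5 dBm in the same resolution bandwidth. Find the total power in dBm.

−66.8 dBm

Convert to linear, add, convert back:
P₁ = 2.04×10⁻¹⁰ W, P₂ = 5.62×10⁻¹² W
P_tot = 2.10×10⁻¹⁰ W → 10 log₁₀(P_tot / 10⁻³) = −66.8 dBm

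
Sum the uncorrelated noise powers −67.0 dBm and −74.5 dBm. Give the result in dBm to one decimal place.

−66.3 dBm

Convert to linear, add, convert back:
P₁ = 2.00×10⁻¹⁰ W, P₂ = 3.55×10⁻¹¹ W
P_tot = 2.35×10⁻¹⁰ W → 10 log₁₀(P_tot / 10⁻³) = −66.3 dBm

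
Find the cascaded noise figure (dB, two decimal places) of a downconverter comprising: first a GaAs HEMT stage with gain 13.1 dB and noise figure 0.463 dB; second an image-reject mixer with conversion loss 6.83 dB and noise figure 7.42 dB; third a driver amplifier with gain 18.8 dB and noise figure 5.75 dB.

Convert to linear (a loss of L dB is a gain of −L dB): F_i = 10^(NF_i/10), G_i = 10^(G_i,dB/10)
  Stage 1: F_1 = 10^(0.463/10) = 1.112, G_1 = 10^(13.1/10) = 20.42
  Stage 2: F_2 = 10^(7.42/10) = 5.521, G_2 = 10^(−6.83/10) = 0.2075
  Stage 3: F_3 = 10^(5.75/10) = 3.758, G_3 = 10^(18.8/10) = 75.86
Friis cascade:
  F = 1.112 + (5.521 − 1)/20.42 + (3.758 − 1)/4.236 = 1.985
NF = 10 log₁₀(1.985) = 2.98 dB

2.98 dB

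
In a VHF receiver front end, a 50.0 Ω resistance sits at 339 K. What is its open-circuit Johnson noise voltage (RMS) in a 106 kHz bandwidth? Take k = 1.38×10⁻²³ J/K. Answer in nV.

315 nV

V_n = √(4kTRB)
4kTRB = 4 × 1.38×10⁻²³ × 339 × 5.00×10¹ × 1.06×10⁵ = 9.92×10⁻¹⁴ V²
V_n = √(9.92×10⁻¹⁴) = 3.15×10⁻⁷ V = 315 nV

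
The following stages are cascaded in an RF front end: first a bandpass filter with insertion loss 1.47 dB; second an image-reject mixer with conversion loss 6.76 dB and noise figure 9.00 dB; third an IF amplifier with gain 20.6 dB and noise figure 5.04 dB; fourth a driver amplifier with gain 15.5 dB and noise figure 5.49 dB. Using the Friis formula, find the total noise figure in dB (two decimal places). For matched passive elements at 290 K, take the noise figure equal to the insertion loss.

14.13 dB

Convert to linear (a loss of L dB is a gain of −L dB): F_i = 10^(NF_i/10), G_i = 10^(G_i,dB/10)
  Stage 1: F_1 = 10^(1.47/10) = 1.403, G_1 = 10^(−1.47/10) = 0.7129
  Stage 2: F_2 = 10^(9.00/10) = 7.943, G_2 = 10^(−6.76/10) = 0.2109
  Stage 3: F_3 = 10^(5.04/10) = 3.192, G_3 = 10^(20.6/10) = 114.8
  Stage 4: F_4 = 10^(5.49/10) = 3.540, G_4 = 10^(15.5/10) = 35.48
Friis cascade:
  F = 1.403 + (7.943 − 1)/0.7129 + (3.192 − 1)/0.1503 + (3.540 − 1)/17.26 = 25.87
NF = 10 log₁₀(25.87) = 14.13 dB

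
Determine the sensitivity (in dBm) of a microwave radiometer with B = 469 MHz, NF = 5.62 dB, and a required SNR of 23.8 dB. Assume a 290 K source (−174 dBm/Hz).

Sensitivity = −174 + 10 log₁₀(B) + NF + SNR_min
= −174 + 86.71 + 5.62 + 23.8
= −57.87 dBm → −57.9 dBm

−57.9 dBm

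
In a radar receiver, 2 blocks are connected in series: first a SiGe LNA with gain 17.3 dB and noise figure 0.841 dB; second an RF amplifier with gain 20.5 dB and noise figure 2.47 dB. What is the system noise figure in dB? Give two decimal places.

Convert to linear (a loss of L dB is a gain of −L dB): F_i = 10^(NF_i/10), G_i = 10^(G_i,dB/10)
  Stage 1: F_1 = 10^(0.841/10) = 1.214, G_1 = 10^(17.3/10) = 53.70
  Stage 2: F_2 = 10^(2.47/10) = 1.766, G_2 = 10^(20.5/10) = 112.2
Friis cascade:
  F = 1.214 + (1.766 − 1)/53.70 = 1.228
NF = 10 log₁₀(1.228) = 0.89 dB

0.89 dB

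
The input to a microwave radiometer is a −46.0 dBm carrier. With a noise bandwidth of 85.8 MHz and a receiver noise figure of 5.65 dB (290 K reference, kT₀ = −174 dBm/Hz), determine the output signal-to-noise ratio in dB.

Noise floor: N = −174 + 10 log₁₀(B) + NF
10 log₁₀(8.58×10⁷) = 79.33 dB
N = −174 + 79.33 + 5.65 = −89.02 dBm
SNR = P_sig − N = −46.0 − (−89.02) = 43.02 dB → 43.0 dB

43.0 dB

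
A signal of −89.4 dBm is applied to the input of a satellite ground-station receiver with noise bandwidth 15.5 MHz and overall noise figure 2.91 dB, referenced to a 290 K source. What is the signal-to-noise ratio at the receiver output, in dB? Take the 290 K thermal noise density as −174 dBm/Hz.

9.8 dB

Noise floor: N = −174 + 10 log₁₀(B) + NF
10 log₁₀(1.55×10⁷) = 71.9 dB
N = −174 + 71.9 + 2.91 = −99.19 dBm
SNR = P_sig − N = −89.4 − (−99.19) = 9.79 dB → 9.8 dB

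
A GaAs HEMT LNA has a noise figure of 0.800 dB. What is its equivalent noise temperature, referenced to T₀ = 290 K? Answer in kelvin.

58.7 K

F = 10^(0.800/10) = 1.20226
T_e = (F − 1)·T₀ = (1.20226 − 1) × 290 = 58.7 K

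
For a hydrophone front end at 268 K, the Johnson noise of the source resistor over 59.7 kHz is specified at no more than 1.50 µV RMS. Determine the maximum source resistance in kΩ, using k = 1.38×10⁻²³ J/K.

Johnson–Nyquist: V_n = √(4kTRB) ⇒ R = V_n² / (4kTB)
4kTB = 4 × 1.38×10⁻²³ × 268 × 5.97×10⁴ = 8.83×10⁻¹⁶
R = (1.50×10⁻⁶)² / 8.83×10⁻¹⁶ = 2.55×10³ Ω = 2.55 kΩ

2.55 kΩ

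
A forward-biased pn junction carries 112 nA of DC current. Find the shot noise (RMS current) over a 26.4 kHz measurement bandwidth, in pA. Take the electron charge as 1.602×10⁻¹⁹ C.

I_n = √(2qI·B)
2qI·B = 2 × 1.602×10⁻¹⁹ × 1.12×10⁻⁷ × 2.64×10⁴ = 9.47×10⁻²² A²
I_n = √(9.47×10⁻²²) = 3.08×10⁻¹¹ A = 30.8 pA

30.8 pA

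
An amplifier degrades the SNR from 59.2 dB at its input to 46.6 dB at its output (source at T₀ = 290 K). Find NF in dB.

12.6 dB

NF (dB) = SNR_in(dB) − SNR_out(dB) when the source is at T₀
NF = 59.2 − 46.6 = 12.6 dB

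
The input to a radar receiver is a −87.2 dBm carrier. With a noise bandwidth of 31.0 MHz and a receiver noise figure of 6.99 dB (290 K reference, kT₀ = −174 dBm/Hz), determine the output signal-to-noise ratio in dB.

Noise floor: N = −174 + 10 log₁₀(B) + NF
10 log₁₀(3.10×10⁷) = 74.91 dB
N = −174 + 74.91 + 6.99 = −92.10 dBm
SNR = P_sig − N = −87.2 − (−92.10) = 4.90 dB → 4.9 dB

4.9 dB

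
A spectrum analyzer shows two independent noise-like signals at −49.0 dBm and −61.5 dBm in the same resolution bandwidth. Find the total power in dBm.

−48.8 dBm

Convert to linear, add, convert back:
P₁ = 1.26×10⁻⁸ W, P₂ = 7.08×10⁻¹⁰ W
P_tot = 1.33×10⁻⁸ W → 10 log₁₀(P_tot / 10⁻³) = −48.8 dBm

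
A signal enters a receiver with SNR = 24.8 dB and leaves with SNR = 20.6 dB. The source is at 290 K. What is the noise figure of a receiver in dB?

NF (dB) = SNR_in(dB) − SNR_out(dB) when the source is at T₀
NF = 24.8 − 20.6 = 4.2 dB

4.2 dB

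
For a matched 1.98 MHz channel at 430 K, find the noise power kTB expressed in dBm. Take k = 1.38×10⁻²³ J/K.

P_n = kTB = 1.38×10⁻²³ × 430 × 1.98×10⁶ = 1.17×10⁻¹⁴ W
In dBm: 10 log₁₀(1.17×10⁻¹⁴ / 10⁻³) = −109.3 dBm

−109.3 dBm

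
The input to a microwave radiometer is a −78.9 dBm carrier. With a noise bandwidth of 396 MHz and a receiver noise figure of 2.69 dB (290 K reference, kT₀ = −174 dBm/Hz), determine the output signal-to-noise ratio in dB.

6.4 dB

Noise floor: N = −174 + 10 log₁₀(B) + NF
10 log₁₀(3.96×10⁸) = 85.98 dB
N = −174 + 85.98 + 2.69 = −85.33 dBm
SNR = P_sig − N = −78.9 − (−85.33) = 6.43 dB → 6.4 dB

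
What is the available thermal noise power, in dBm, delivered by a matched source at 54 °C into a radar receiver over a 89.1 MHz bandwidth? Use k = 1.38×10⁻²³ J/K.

−94.0 dBm

T = 54 °C + 273.15 = 327.15 K
P_n = kTB = 1.38×10⁻²³ × 327.15 × 8.91×10⁷ = 4.02×10⁻¹³ W
In dBm: 10 log₁₀(4.02×10⁻¹³ / 10⁻³) = −94.0 dBm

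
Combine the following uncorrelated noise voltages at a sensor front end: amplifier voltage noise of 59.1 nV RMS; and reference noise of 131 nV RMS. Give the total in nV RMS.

Uncorrelated sources add in power (mean-square): V_tot = √(ΣV_i²)
V_tot = √[(5.91×10⁻⁸)² + (1.31×10⁻⁷)²] = 1.44×10⁻⁷ V = 144 nV

144 nV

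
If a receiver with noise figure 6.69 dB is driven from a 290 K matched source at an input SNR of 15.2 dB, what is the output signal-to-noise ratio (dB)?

By definition F = SNR_in/SNR_out, so in dB: SNR_out = SNR_in − NF
SNR_out = 15.2 − 6.69 = 8.51 dB

8.51 dB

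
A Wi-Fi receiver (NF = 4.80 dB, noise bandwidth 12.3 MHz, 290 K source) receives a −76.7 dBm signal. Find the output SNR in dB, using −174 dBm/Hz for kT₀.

21.6 dB

Noise floor: N = −174 + 10 log₁₀(B) + NF
10 log₁₀(1.23×10⁷) = 70.9 dB
N = −174 + 70.9 + 4.80 = −98.30 dBm
SNR = P_sig − N = −76.7 − (−98.30) = 21.60 dB → 21.6 dB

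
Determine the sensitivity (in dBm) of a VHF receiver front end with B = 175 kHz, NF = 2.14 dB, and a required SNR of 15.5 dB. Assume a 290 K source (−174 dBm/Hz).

Sensitivity = −174 + 10 log₁₀(B) + NF + SNR_min
= −174 + 52.43 + 2.14 + 15.5
= −103.93 dBm → −103.9 dBm

−103.9 dBm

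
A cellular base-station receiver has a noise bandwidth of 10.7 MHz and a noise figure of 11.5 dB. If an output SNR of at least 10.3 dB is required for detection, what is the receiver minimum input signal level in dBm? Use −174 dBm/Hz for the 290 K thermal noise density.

Sensitivity = −174 + 10 log₁₀(B) + NF + SNR_min
= −174 + 70.29 + 11.5 + 10.3
= −81.91 dBm → −81.9 dBm

−81.9 dBm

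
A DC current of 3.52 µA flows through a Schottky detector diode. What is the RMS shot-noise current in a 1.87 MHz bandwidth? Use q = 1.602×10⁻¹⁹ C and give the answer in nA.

I_n = √(2qI·B)
2qI·B = 2 × 1.602×10⁻¹⁹ × 3.52×10⁻⁶ × 1.87×10⁶ = 2.11×10⁻¹⁸ A²
I_n = √(2.11×10⁻¹⁸) = 1.45×10⁻⁹ A = 1.45 nA

1.45 nA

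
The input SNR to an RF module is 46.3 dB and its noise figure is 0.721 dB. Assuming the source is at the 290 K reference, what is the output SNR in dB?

By definition F = SNR_in/SNR_out, so in dB: SNR_out = SNR_in − NF
SNR_out = 46.3 − 0.721 = 45.579 dB

45.579 dB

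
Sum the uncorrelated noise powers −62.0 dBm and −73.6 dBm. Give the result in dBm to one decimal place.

−61.7 dBm

Convert to linear, add, convert back:
P₁ = 6.31×10⁻¹⁰ W, P₂ = 4.37×10⁻¹¹ W
P_tot = 6.75×10⁻¹⁰ W → 10 log₁₀(P_tot / 10⁻³) = −61.7 dBm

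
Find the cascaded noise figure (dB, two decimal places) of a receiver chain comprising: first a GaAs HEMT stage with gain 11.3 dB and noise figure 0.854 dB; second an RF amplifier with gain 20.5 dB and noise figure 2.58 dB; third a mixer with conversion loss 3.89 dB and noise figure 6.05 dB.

1.07 dB

Convert to linear (a loss of L dB is a gain of −L dB): F_i = 10^(NF_i/10), G_i = 10^(G_i,dB/10)
  Stage 1: F_1 = 10^(0.854/10) = 1.217, G_1 = 10^(11.3/10) = 13.49
  Stage 2: F_2 = 10^(2.58/10) = 1.811, G_2 = 10^(20.5/10) = 112.2
  Stage 3: F_3 = 10^(6.05/10) = 4.027, G_3 = 10^(−3.89/10) = 0.4083
Friis cascade:
  F = 1.217 + (1.811 − 1)/13.49 + (4.027 − 1)/1514 = 1.279
NF = 10 log₁₀(1.279) = 1.07 dB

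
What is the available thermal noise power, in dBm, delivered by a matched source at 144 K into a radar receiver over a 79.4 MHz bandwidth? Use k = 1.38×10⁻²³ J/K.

−98.0 dBm

P_n = kTB = 1.38×10⁻²³ × 144 × 7.94×10⁷ = 1.58×10⁻¹³ W
In dBm: 10 log₁₀(1.58×10⁻¹³ / 10⁻³) = −98.0 dBm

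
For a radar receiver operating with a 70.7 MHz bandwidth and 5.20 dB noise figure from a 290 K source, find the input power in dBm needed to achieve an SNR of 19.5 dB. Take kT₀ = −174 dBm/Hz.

Sensitivity = −174 + 10 log₁₀(B) + NF + SNR_min
= −174 + 78.49 + 5.20 + 19.5
= −70.81 dBm → −70.8 dBm

−70.8 dBm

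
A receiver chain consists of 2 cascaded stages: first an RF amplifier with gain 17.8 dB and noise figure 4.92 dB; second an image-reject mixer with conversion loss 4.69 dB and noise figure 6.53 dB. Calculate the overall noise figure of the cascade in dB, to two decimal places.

Convert to linear (a loss of L dB is a gain of −L dB): F_i = 10^(NF_i/10), G_i = 10^(G_i,dB/10)
  Stage 1: F_1 = 10^(4.92/10) = 3.105, G_1 = 10^(17.8/10) = 60.26
  Stage 2: F_2 = 10^(6.53/10) = 4.498, G_2 = 10^(−4.69/10) = 0.3396
Friis cascade:
  F = 3.105 + (4.498 − 1)/60.26 = 3.163
NF = 10 log₁₀(3.163) = 5.00 dB

5.00 dB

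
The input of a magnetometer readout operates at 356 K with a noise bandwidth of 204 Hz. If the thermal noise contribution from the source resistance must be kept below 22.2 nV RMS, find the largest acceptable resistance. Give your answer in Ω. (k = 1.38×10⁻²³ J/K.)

Johnson–Nyquist: V_n = √(4kTRB) ⇒ R = V_n² / (4kTB)
4kTB = 4 × 1.38×10⁻²³ × 356 × 2.04×10² = 4.01×10⁻¹⁸
R = (2.22×10⁻⁸)² / 4.01×10⁻¹⁸ = 1.23×10² Ω = 123 Ω

123 Ω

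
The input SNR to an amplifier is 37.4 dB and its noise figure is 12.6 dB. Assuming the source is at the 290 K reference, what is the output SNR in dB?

By definition F = SNR_in/SNR_out, so in dB: SNR_out = SNR_in − NF
SNR_out = 37.4 − 12.6 = 24.8 dB

24.8 dB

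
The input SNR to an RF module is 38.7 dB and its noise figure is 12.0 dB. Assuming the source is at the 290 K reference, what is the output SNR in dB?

26.7 dB

By definition F = SNR_in/SNR_out, so in dB: SNR_out = SNR_in − NF
SNR_out = 38.7 − 12.0 = 26.7 dB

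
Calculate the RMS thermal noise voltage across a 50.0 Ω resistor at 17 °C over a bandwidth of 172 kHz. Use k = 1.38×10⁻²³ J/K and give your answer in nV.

T = 17 °C + 273.15 = 290.15 K
V_n = √(4kTRB)
4kTRB = 4 × 1.38×10⁻²³ × 290.15 × 5.00×10¹ × 1.72×10⁵ = 1.38×10⁻¹³ V²
V_n = √(1.38×10⁻¹³) = 3.71×10⁻⁷ V = 371 nV

371 nV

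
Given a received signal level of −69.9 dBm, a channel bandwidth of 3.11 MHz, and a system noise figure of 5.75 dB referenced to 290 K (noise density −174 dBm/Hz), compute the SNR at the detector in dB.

Noise floor: N = −174 + 10 log₁₀(B) + NF
10 log₁₀(3.11×10⁶) = 64.93 dB
N = −174 + 64.93 + 5.75 = −103.32 dBm
SNR = P_sig − N = −69.9 − (−103.32) = 33.42 dB → 33.4 dB

33.4 dB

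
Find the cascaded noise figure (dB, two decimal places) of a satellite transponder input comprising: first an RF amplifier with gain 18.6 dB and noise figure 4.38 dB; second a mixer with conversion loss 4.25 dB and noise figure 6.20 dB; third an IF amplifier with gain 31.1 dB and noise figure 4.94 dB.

Convert to linear (a loss of L dB is a gain of −L dB): F_i = 10^(NF_i/10), G_i = 10^(G_i,dB/10)
  Stage 1: F_1 = 10^(4.38/10) = 2.742, G_1 = 10^(18.6/10) = 72.44
  Stage 2: F_2 = 10^(6.20/10) = 4.169, G_2 = 10^(−4.25/10) = 0.3758
  Stage 3: F_3 = 10^(4.94/10) = 3.119, G_3 = 10^(31.1/10) = 1288
Friis cascade:
  F = 2.742 + (4.169 − 1)/72.44 + (3.119 − 1)/27.23 = 2.863
NF = 10 log₁₀(2.863) = 4.57 dB

4.57 dB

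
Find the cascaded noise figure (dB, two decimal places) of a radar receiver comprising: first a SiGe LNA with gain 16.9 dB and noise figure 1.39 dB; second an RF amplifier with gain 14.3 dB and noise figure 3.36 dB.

Convert to linear (a loss of L dB is a gain of −L dB): F_i = 10^(NF_i/10), G_i = 10^(G_i,dB/10)
  Stage 1: F_1 = 10^(1.39/10) = 1.377, G_1 = 10^(16.9/10) = 48.98
  Stage 2: F_2 = 10^(3.36/10) = 2.168, G_2 = 10^(14.3/10) = 26.92
Friis cascade:
  F = 1.377 + (2.168 − 1)/48.98 = 1.401
NF = 10 log₁₀(1.401) = 1.46 dB

1.46 dB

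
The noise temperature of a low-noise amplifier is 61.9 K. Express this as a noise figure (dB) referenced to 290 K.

0.840 dB

F = 1 + T_e/T₀ = 1 + 61.9/290 = 1.21345
NF = 10 log₁₀(1.21345) = 0.840 dB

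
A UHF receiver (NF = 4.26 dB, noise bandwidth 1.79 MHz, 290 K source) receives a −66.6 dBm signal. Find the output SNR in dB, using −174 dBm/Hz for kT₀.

40.6 dB

Noise floor: N = −174 + 10 log₁₀(B) + NF
10 log₁₀(1.79×10⁶) = 62.53 dB
N = −174 + 62.53 + 4.26 = −107.21 dBm
SNR = P_sig − N = −66.6 − (−107.21) = 40.61 dB → 40.6 dB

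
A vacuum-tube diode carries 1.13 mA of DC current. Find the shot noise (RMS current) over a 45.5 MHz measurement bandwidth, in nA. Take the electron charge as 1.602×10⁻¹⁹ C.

I_n = √(2qI·B)
2qI·B = 2 × 1.602×10⁻¹⁹ × 1.13×10⁻³ × 4.55×10⁷ = 1.65×10⁻¹⁴ A²
I_n = √(1.65×10⁻¹⁴) = 1.28×10⁻⁷ A = 128 nA

128 nA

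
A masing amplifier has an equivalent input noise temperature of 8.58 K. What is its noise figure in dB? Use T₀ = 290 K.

0.127 dB

F = 1 + T_e/T₀ = 1 + 8.58/290 = 1.02959
NF = 10 log₁₀(1.02959) = 0.127 dB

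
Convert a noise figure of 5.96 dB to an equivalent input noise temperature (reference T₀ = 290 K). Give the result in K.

854 K

F = 10^(5.96/10) = 3.94457
T_e = (F − 1)·T₀ = (3.94457 − 1) × 290 = 854 K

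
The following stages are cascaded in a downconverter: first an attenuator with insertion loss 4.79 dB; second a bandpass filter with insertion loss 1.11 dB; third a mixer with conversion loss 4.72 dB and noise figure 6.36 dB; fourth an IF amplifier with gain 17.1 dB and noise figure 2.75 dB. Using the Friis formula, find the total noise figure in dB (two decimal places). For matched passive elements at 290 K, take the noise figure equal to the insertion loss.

14.32 dB

Convert to linear (a loss of L dB is a gain of −L dB): F_i = 10^(NF_i/10), G_i = 10^(G_i,dB/10)
  Stage 1: F_1 = 10^(4.79/10) = 3.013, G_1 = 10^(−4.79/10) = 0.3319
  Stage 2: F_2 = 10^(1.11/10) = 1.291, G_2 = 10^(−1.11/10) = 0.7745
  Stage 3: F_3 = 10^(6.36/10) = 4.325, G_3 = 10^(−4.72/10) = 0.3373
  Stage 4: F_4 = 10^(2.75/10) = 1.884, G_4 = 10^(17.1/10) = 51.29
Friis cascade:
  F = 3.013 + (1.291 − 1)/0.3319 + (4.325 − 1)/0.2570 + (1.884 − 1)/0.08670 = 27.02
NF = 10 log₁₀(27.02) = 14.32 dB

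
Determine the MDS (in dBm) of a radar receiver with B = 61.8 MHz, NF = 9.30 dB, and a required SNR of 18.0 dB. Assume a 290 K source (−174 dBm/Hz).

Sensitivity = −174 + 10 log₁₀(B) + NF + SNR_min
= −174 + 77.91 + 9.30 + 18.0
= −68.79 dBm → −68.8 dBm

−68.8 dBm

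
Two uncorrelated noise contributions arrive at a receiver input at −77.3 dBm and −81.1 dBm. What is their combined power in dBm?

Convert to linear, add, convert back:
P₁ = 1.86×10⁻¹¹ W, P₂ = 7.76×10⁻¹² W
P_tot = 2.64×10⁻¹¹ W → 10 log₁₀(P_tot / 10⁻³) = −75.8 dBm

−75.8 dBm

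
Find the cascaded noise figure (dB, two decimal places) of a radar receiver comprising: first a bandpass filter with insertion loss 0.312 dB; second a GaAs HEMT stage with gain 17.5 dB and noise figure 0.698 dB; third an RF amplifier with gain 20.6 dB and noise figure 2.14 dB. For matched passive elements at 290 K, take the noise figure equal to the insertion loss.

1.05 dB

Convert to linear (a loss of L dB is a gain of −L dB): F_i = 10^(NF_i/10), G_i = 10^(G_i,dB/10)
  Stage 1: F_1 = 10^(0.312/10) = 1.074, G_1 = 10^(−0.312/10) = 0.9307
  Stage 2: F_2 = 10^(0.698/10) = 1.174, G_2 = 10^(17.5/10) = 56.23
  Stage 3: F_3 = 10^(2.14/10) = 1.637, G_3 = 10^(20.6/10) = 114.8
Friis cascade:
  F = 1.074 + (1.174 − 1)/0.9307 + (1.637 − 1)/52.34 = 1.274
NF = 10 log₁₀(1.274) = 1.05 dB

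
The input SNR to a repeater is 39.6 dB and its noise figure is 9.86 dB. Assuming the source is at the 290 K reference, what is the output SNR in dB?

By definition F = SNR_in/SNR_out, so in dB: SNR_out = SNR_in − NF
SNR_out = 39.6 − 9.86 = 29.74 dB

29.74 dB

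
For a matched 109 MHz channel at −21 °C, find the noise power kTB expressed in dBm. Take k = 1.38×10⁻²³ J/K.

T = −21 °C + 273.15 = 252.15 K
P_n = kTB = 1.38×10⁻²³ × 252.15 × 1.09×10⁸ = 3.79×10⁻¹³ W
In dBm: 10 log₁₀(3.79×10⁻¹³ / 10⁻³) = −94.2 dBm

−94.2 dBm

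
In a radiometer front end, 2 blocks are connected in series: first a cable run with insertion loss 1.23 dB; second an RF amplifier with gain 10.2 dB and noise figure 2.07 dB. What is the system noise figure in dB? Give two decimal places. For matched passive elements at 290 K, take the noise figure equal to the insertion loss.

Convert to linear (a loss of L dB is a gain of −L dB): F_i = 10^(NF_i/10), G_i = 10^(G_i,dB/10)
  Stage 1: F_1 = 10^(1.23/10) = 1.327, G_1 = 10^(−1.23/10) = 0.7534
  Stage 2: F_2 = 10^(2.07/10) = 1.611, G_2 = 10^(10.2/10) = 10.47
Friis cascade:
  F = 1.327 + (1.611 − 1)/0.7534 = 2.138
NF = 10 log₁₀(2.138) = 3.30 dB

3.30 dB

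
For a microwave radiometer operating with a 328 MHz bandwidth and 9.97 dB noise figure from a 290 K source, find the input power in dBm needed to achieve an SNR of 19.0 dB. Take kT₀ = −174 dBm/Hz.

−59.9 dBm

Sensitivity = −174 + 10 log₁₀(B) + NF + SNR_min
= −174 + 85.16 + 9.97 + 19.0
= −59.87 dBm → −59.9 dBm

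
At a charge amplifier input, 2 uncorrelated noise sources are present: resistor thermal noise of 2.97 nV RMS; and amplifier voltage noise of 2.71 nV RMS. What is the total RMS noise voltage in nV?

Uncorrelated sources add in power (mean-square): V_tot = √(ΣV_i²)
V_tot = √[(2.97×10⁻⁹)² + (2.71×10⁻⁹)²] = 4.02×10⁻⁹ V = 4.02 nV

4.02 nV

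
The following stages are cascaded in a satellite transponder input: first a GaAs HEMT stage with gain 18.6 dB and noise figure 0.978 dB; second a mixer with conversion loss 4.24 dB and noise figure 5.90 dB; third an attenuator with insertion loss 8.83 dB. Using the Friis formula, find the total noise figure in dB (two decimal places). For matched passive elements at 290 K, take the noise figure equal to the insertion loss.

1.86 dB

Convert to linear (a loss of L dB is a gain of −L dB): F_i = 10^(NF_i/10), G_i = 10^(G_i,dB/10)
  Stage 1: F_1 = 10^(0.978/10) = 1.253, G_1 = 10^(18.6/10) = 72.44
  Stage 2: F_2 = 10^(5.90/10) = 3.890, G_2 = 10^(−4.24/10) = 0.3767
  Stage 3: F_3 = 10^(8.83/10) = 7.638, G_3 = 10^(−8.83/10) = 0.1309
Friis cascade:
  F = 1.253 + (3.890 − 1)/72.44 + (7.638 − 1)/27.29 = 1.536
NF = 10 log₁₀(1.536) = 1.86 dB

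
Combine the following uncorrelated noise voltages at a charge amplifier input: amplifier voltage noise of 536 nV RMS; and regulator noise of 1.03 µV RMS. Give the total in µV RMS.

Uncorrelated sources add in power (mean-square): V_tot = √(ΣV_i²)
V_tot = √[(5.36×10⁻⁷)² + (1.03×10⁻⁶)²] = 1.16×10⁻⁶ V = 1.16 µV

1.16 µV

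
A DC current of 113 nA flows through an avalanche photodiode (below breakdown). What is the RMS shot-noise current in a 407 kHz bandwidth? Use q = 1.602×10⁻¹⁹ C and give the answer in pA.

121 pA

I_n = √(2qI·B)
2qI·B = 2 × 1.602×10⁻¹⁹ × 1.13×10⁻⁷ × 4.07×10⁵ = 1.47×10⁻²⁰ A²
I_n = √(1.47×10⁻²⁰) = 1.21×10⁻¹⁰ A = 121 pA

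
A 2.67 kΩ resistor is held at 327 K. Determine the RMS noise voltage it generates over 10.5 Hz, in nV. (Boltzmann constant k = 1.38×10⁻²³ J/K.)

22.5 nV

V_n = √(4kTRB)
4kTRB = 4 × 1.38×10⁻²³ × 327 × 2.67×10³ × 1.05×10¹ = 5.06×10⁻¹⁶ V²
V_n = √(5.06×10⁻¹⁶) = 2.25×10⁻⁸ V = 22.5 nV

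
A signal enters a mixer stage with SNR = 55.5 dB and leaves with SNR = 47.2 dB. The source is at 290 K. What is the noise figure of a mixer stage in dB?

NF (dB) = SNR_in(dB) − SNR_out(dB) when the source is at T₀
NF = 55.5 − 47.2 = 8.3 dB

8.3 dB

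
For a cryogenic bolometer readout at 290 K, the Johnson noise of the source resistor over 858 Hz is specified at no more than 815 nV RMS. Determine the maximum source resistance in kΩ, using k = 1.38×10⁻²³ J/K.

Johnson–Nyquist: V_n = √(4kTRB) ⇒ R = V_n² / (4kTB)
4kTB = 4 × 1.38×10⁻²³ × 290 × 8.58×10² = 1.37×10⁻¹⁷
R = (8.15×10⁻⁷)² / 1.37×10⁻¹⁷ = 4.84×10⁴ Ω = 48.4 kΩ

48.4 kΩ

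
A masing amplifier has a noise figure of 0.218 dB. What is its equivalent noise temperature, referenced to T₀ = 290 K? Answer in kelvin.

F = 10^(0.218/10) = 1.05148
T_e = (F − 1)·T₀ = (1.05148 − 1) × 290 = 14.9 K

14.9 K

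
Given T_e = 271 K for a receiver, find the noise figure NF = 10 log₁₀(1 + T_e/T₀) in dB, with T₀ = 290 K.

2.87 dB

F = 1 + T_e/T₀ = 1 + 271/290 = 1.93448
NF = 10 log₁₀(1.93448) = 2.87 dB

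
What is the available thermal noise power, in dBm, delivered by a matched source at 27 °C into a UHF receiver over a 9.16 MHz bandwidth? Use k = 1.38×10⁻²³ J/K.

T = 27 °C + 273.15 = 300.15 K
P_n = kTB = 1.38×10⁻²³ × 300.15 × 9.16×10⁶ = 3.79×10⁻¹⁴ W
In dBm: 10 log₁₀(3.79×10⁻¹⁴ / 10⁻³) = −104.2 dBm

−104.2 dBm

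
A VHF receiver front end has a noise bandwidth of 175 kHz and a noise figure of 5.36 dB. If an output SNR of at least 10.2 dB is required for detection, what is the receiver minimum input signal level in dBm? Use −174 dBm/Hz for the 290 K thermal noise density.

−106.0 dBm

Sensitivity = −174 + 10 log₁₀(B) + NF + SNR_min
= −174 + 52.43 + 5.36 + 10.2
= −106.01 dBm → −106.0 dBm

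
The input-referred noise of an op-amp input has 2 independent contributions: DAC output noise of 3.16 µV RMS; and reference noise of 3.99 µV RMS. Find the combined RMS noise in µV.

5.09 µV

Uncorrelated sources add in power (mean-square): V_tot = √(ΣV_i²)
V_tot = √[(3.16×10⁻⁶)² + (3.99×10⁻⁶)²] = 5.09×10⁻⁶ V = 5.09 µV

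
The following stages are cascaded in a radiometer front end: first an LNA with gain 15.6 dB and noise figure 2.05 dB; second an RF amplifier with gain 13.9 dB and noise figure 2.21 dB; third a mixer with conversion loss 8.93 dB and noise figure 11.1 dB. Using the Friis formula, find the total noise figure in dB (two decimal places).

Convert to linear (a loss of L dB is a gain of −L dB): F_i = 10^(NF_i/10), G_i = 10^(G_i,dB/10)
  Stage 1: F_1 = 10^(2.05/10) = 1.603, G_1 = 10^(15.6/10) = 36.31
  Stage 2: F_2 = 10^(2.21/10) = 1.663, G_2 = 10^(13.9/10) = 24.55
  Stage 3: F_3 = 10^(11.1/10) = 12.88, G_3 = 10^(−8.93/10) = 0.1279
Friis cascade:
  F = 1.603 + (1.663 − 1)/36.31 + (12.88 − 1)/891.3 = 1.635
NF = 10 log₁₀(1.635) = 2.13 dB

2.13 dB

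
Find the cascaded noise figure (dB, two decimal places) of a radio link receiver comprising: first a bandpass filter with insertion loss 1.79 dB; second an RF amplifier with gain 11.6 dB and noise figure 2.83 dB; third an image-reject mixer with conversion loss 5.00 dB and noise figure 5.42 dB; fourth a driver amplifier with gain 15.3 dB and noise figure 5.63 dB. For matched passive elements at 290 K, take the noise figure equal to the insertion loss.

6.06 dB

Convert to linear (a loss of L dB is a gain of −L dB): F_i = 10^(NF_i/10), G_i = 10^(G_i,dB/10)
  Stage 1: F_1 = 10^(1.79/10) = 1.510, G_1 = 10^(−1.79/10) = 0.6622
  Stage 2: F_2 = 10^(2.83/10) = 1.919, G_2 = 10^(11.6/10) = 14.45
  Stage 3: F_3 = 10^(5.42/10) = 3.483, G_3 = 10^(−5.00/10) = 0.3162
  Stage 4: F_4 = 10^(5.63/10) = 3.656, G_4 = 10^(15.3/10) = 33.88
Friis cascade:
  F = 1.510 + (1.919 − 1)/0.6622 + (3.483 − 1)/9.572 + (3.656 − 1)/3.027 = 4.034
NF = 10 log₁₀(4.034) = 6.06 dB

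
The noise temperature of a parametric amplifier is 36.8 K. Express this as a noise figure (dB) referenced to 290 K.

F = 1 + T_e/T₀ = 1 + 36.8/290 = 1.1269
NF = 10 log₁₀(1.1269) = 0.519 dB

0.519 dB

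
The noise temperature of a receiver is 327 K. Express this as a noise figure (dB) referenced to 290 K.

F = 1 + T_e/T₀ = 1 + 327/290 = 2.12759
NF = 10 log₁₀(2.12759) = 3.28 dB

3.28 dB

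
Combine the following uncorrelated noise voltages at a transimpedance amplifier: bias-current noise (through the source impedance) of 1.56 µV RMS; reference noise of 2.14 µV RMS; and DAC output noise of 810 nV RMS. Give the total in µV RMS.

Uncorrelated sources add in power (mean-square): V_tot = √(ΣV_i²)
V_tot = √[(1.56×10⁻⁶)² + (2.14×10⁻⁶)² + (8.10×10⁻⁷)²] = 2.77×10⁻⁶ V = 2.77 µV

2.77 µV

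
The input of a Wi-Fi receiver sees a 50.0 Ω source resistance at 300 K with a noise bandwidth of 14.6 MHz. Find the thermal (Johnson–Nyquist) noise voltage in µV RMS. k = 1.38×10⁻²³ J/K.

V_n = √(4kTRB)
4kTRB = 4 × 1.38×10⁻²³ × 300 × 5.00×10¹ × 1.46×10⁷ = 1.21×10⁻¹¹ V²
V_n = √(1.21×10⁻¹¹) = 3.48×10⁻⁶ V = 3.48 µV

3.48 µV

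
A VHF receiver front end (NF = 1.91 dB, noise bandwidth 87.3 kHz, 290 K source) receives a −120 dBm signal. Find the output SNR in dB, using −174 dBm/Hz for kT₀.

Noise floor: N = −174 + 10 log₁₀(B) + NF
10 log₁₀(8.73×10⁴) = 49.41 dB
N = −174 + 49.41 + 1.91 = −122.68 dBm
SNR = P_sig − N = −120 − (−122.68) = 2.68 dB → 2.7 dB

2.7 dB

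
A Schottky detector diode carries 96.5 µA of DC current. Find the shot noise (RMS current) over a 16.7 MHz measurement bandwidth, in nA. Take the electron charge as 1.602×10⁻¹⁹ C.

22.7 nA

I_n = √(2qI·B)
2qI·B = 2 × 1.602×10⁻¹⁹ × 9.65×10⁻⁵ × 1.67×10⁷ = 5.16×10⁻¹⁶ A²
I_n = √(5.16×10⁻¹⁶) = 2.27×10⁻⁸ A = 22.7 nA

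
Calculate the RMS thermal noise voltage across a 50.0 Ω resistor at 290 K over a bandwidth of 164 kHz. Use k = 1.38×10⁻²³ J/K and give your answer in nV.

V_n = √(4kTRB)
4kTRB = 4 × 1.38×10⁻²³ × 290 × 5.00×10¹ × 1.64×10⁵ = 1.31×10⁻¹³ V²
V_n = √(1.31×10⁻¹³) = 3.62×10⁻⁷ V = 362 nV

362 nV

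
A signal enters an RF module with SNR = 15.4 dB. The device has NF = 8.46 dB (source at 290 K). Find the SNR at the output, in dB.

6.94 dB

By definition F = SNR_in/SNR_out, so in dB: SNR_out = SNR_in − NF
SNR_out = 15.4 − 8.46 = 6.94 dB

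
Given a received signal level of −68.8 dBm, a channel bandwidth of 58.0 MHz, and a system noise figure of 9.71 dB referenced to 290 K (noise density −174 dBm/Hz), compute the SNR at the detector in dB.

17.9 dB

Noise floor: N = −174 + 10 log₁₀(B) + NF
10 log₁₀(5.80×10⁷) = 77.63 dB
N = −174 + 77.63 + 9.71 = −86.66 dBm
SNR = P_sig − N = −68.8 − (−86.66) = 17.86 dB → 17.9 dB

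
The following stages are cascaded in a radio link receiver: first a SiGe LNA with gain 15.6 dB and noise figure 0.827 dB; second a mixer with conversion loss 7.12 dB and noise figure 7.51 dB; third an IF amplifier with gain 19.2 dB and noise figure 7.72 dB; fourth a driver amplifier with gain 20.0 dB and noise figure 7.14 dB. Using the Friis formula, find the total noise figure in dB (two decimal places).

Convert to linear (a loss of L dB is a gain of −L dB): F_i = 10^(NF_i/10), G_i = 10^(G_i,dB/10)
  Stage 1: F_1 = 10^(0.827/10) = 1.210, G_1 = 10^(15.6/10) = 36.31
  Stage 2: F_2 = 10^(7.51/10) = 5.636, G_2 = 10^(−7.12/10) = 0.1941
  Stage 3: F_3 = 10^(7.72/10) = 5.916, G_3 = 10^(19.2/10) = 83.18
  Stage 4: F_4 = 10^(7.14/10) = 5.176, G_4 = 10^(20.0/10) = 100.0
Friis cascade:
  F = 1.210 + (5.636 − 1)/36.31 + (5.916 − 1)/7.047 + (5.176 − 1)/586.1 = 2.042
NF = 10 log₁₀(2.042) = 3.10 dB

3.10 dB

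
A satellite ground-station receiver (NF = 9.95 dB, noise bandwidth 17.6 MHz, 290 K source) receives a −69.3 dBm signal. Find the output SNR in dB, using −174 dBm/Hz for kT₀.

22.3 dB

Noise floor: N = −174 + 10 log₁₀(B) + NF
10 log₁₀(1.76×10⁷) = 72.46 dB
N = −174 + 72.46 + 9.95 = −91.59 dBm
SNR = P_sig − N = −69.3 − (−91.59) = 22.29 dB → 22.3 dB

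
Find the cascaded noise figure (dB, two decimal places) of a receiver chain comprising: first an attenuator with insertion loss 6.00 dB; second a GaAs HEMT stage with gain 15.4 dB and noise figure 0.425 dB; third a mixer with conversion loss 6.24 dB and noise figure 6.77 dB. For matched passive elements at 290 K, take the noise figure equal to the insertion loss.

Convert to linear (a loss of L dB is a gain of −L dB): F_i = 10^(NF_i/10), G_i = 10^(G_i,dB/10)
  Stage 1: F_1 = 10^(6.00/10) = 3.981, G_1 = 10^(−6.00/10) = 0.2512
  Stage 2: F_2 = 10^(0.425/10) = 1.103, G_2 = 10^(15.4/10) = 34.67
  Stage 3: F_3 = 10^(6.77/10) = 4.753, G_3 = 10^(−6.24/10) = 0.2377
Friis cascade:
  F = 3.981 + (1.103 − 1)/0.2512 + (4.753 − 1)/8.710 = 4.821
NF = 10 log₁₀(4.821) = 6.83 dB

6.83 dB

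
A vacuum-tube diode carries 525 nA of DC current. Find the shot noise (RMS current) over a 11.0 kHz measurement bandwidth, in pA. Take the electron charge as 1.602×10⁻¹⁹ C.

43.0 pA

I_n = √(2qI·B)
2qI·B = 2 × 1.602×10⁻¹⁹ × 5.25×10⁻⁷ × 1.10×10⁴ = 1.85×10⁻²¹ A²
I_n = √(1.85×10⁻²¹) = 4.30×10⁻¹¹ A = 43.0 pA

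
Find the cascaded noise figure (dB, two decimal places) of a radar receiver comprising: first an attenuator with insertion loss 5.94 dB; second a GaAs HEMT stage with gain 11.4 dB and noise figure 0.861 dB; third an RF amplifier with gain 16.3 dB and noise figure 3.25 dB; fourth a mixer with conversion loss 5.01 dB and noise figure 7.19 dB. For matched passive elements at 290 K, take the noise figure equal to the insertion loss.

Convert to linear (a loss of L dB is a gain of −L dB): F_i = 10^(NF_i/10), G_i = 10^(G_i,dB/10)
  Stage 1: F_1 = 10^(5.94/10) = 3.926, G_1 = 10^(−5.94/10) = 0.2547
  Stage 2: F_2 = 10^(0.861/10) = 1.219, G_2 = 10^(11.4/10) = 13.80
  Stage 3: F_3 = 10^(3.25/10) = 2.113, G_3 = 10^(16.3/10) = 42.66
  Stage 4: F_4 = 10^(7.19/10) = 5.236, G_4 = 10^(−5.01/10) = 0.3155
Friis cascade:
  F = 3.926 + (1.219 − 1)/0.2547 + (2.113 − 1)/3.516 + (5.236 − 1)/150.0 = 5.132
NF = 10 log₁₀(5.132) = 7.10 dB

7.10 dB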